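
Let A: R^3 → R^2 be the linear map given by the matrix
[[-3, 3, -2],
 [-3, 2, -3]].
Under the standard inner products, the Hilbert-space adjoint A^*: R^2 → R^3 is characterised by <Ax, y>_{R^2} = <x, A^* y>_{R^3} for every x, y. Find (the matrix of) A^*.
A^* = A^T =
[[-3, -3],
 [3, 2],
 [-2, -3]]

For real matrices with standard dot products, the defining identity <Ax, y> = <x, A^* y> gives (Ax)^T y = x^T (A^*) y, i.e. x^T A^T y = x^T (A^*) y. Since this holds for all x, y, we must have A^* = A^T. Therefore
A^* =
[[-3, -3],
 [3, 2],
 [-2, -3]].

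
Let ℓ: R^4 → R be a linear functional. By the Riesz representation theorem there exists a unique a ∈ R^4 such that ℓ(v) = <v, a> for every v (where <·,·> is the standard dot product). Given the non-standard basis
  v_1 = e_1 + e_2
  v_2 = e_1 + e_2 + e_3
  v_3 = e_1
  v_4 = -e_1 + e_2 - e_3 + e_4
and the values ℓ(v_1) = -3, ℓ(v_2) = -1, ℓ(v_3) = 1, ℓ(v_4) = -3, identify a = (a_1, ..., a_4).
a = (1, -4, 2, 4)

Write a = (a_1, ..., a_4) in the standard basis. For each basis vector v_i, ℓ(v_i) = <v_i, a> is a linear equation in the a_j's. Collect the n equations into a matrix system V a = ℓ, where row i of V is v_i (expressed in the standard basis). Since V is invertible (lower-triangular with 1s on the diagonal, up to permutation), solve by back-substitution:
  V =
[[1, 1, 0, 0],
 [1, 1, 1, 0],
 [1, 0, 0, 0],
 [-1, 1, -1, 1]]
  V a = (-3, -1, 1, -3)
Solving gives a = (1, -4, 2, 4).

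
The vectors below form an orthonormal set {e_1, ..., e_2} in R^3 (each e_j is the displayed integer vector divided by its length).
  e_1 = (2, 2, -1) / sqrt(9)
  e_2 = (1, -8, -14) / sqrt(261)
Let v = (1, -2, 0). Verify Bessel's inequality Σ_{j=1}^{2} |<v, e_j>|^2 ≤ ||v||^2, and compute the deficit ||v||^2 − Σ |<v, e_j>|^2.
Σ |<v, e_j>|^2 = 45/29; ||v||^2 = 5; deficit = 100/29

Write each e_j = u_j / sqrt(<u_j, u_j>) where u_j is the displayed integer vector. Then <v, e_j> = <v, u_j> / sqrt(<u_j, u_j>), so |<v, e_j>|^2 = <v, u_j>^2 / <u_j, u_j>.
Coefficients: <v, e_1> = -2/sqrt(9), <v, e_2> = 17/sqrt(261).
Square and sum: Σ |<v, e_j>|^2 = 45/29.
Compute ||v||^2 = v·v = 5.
Deficit = 5 − 45/29 = 100/29 ≥ 0, confirming Bessel's inequality. (The deficit equals ||v − Σ <v,e_j> e_j||^2, the squared distance from v to span{e_j}.)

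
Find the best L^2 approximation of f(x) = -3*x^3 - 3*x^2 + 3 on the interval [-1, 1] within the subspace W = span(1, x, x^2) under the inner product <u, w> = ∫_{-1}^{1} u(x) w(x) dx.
g(x) = -3*x^2 - 9*x/5 + 3

The best approximation g ∈ W is the orthogonal projection of f onto W. Writing g = a_0 + a_1 x + a_2 x^2, the coefficients solve the normal equations G · a = b where
  G_{ij} = <φ_i, φ_j> and b_i = <f, φ_i>, with φ_0 = 1, φ_1 = x, φ_2 = x^2.
G =
  [2, 0, 2/3]
  [0, 2/3, 0]
  [2/3, 0, 2/5],
b = (4, -6/5, 4/5).
Solving gives a_0 = 3, a_1 = -9/5, a_2 = -3, so
  g(x) = -3*x^2 - 9*x/5 + 3.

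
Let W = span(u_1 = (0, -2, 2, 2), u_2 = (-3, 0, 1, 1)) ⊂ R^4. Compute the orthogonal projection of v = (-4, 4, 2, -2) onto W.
proj_W(v) = (-132/29, 68/29, -24/29, -24/29)

Set up U = [u_1 | ... | u_2] ∈ R^(4×2). The projector onto W = col(U) is P = U (U^T U)^(-1) U^T.
Compute U^T U =
  [12, 4]
  [4, 11],
and U^T v = (-8, 12).
Solve U^T U · c = U^T v for the coefficients: c = (-34/29, 44/29). The projection is proj_W(v) = U c.
Check: (v - proj_W(v)) · u_1 = 0  (should be 0).
Check: (v - proj_W(v)) · u_2 = 0  (should be 0).
Result: proj_W(v) = (-132/29, 68/29, -24/29, -24/29).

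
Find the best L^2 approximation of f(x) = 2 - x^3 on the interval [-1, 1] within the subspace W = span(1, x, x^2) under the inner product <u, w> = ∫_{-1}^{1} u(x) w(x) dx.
g(x) = 2 - 3*x/5

The best approximation g ∈ W is the orthogonal projection of f onto W. Writing g = a_0 + a_1 x + a_2 x^2, the coefficients solve the normal equations G · a = b where
  G_{ij} = <φ_i, φ_j> and b_i = <f, φ_i>, with φ_0 = 1, φ_1 = x, φ_2 = x^2.
G =
  [2, 0, 2/3]
  [0, 2/3, 0]
  [2/3, 0, 2/5],
b = (4, -2/5, 4/3).
Solving gives a_0 = 2, a_1 = -3/5, a_2 = 0, so
  g(x) = 2 - 3*x/5.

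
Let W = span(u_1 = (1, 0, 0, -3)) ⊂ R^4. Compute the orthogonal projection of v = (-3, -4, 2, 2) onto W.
proj_W(v) = (-9/10, 0, 0, 27/10)

Set up U = [u_1 | ... | u_1] ∈ R^(4×1). The projector onto W = col(U) is P = U (U^T U)^(-1) U^T.
Compute U^T U =
  [10],
and U^T v = (-9).
Solve U^T U · c = U^T v for the coefficients: c = (-9/10). The projection is proj_W(v) = U c.
Check: (v - proj_W(v)) · u_1 = 0  (should be 0).
Result: proj_W(v) = (-9/10, 0, 0, 27/10).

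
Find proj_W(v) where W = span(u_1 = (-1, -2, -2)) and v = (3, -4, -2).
proj_W(v) = (-1, -2, -2)

Set up U = [u_1 | ... | u_1] ∈ R^(3×1). The projector onto W = col(U) is P = U (U^T U)^(-1) U^T.
Compute U^T U =
  [9],
and U^T v = (9).
Solve U^T U · c = U^T v for the coefficients: c = (1). The projection is proj_W(v) = U c.
Check: (v - proj_W(v)) · u_1 = 0  (should be 0).
Result: proj_W(v) = (-1, -2, -2).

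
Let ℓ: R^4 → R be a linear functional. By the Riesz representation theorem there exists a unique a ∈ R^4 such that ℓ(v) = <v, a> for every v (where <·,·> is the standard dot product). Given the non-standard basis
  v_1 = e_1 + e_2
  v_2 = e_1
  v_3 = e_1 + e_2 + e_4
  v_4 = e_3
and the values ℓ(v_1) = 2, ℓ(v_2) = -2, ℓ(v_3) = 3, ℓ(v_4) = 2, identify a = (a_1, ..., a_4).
a = (-2, 4, 2, 1)

Write a = (a_1, ..., a_4) in the standard basis. For each basis vector v_i, ℓ(v_i) = <v_i, a> is a linear equation in the a_j's. Collect the n equations into a matrix system V a = ℓ, where row i of V is v_i (expressed in the standard basis). Since V is invertible (lower-triangular with 1s on the diagonal, up to permutation), solve by back-substitution:
  V =
[[1, 1, 0, 0],
 [1, 0, 0, 0],
 [1, 1, 0, 1],
 [0, 0, 1, 0]]
  V a = (2, -2, 3, 2)
Solving gives a = (-2, 4, 2, 1).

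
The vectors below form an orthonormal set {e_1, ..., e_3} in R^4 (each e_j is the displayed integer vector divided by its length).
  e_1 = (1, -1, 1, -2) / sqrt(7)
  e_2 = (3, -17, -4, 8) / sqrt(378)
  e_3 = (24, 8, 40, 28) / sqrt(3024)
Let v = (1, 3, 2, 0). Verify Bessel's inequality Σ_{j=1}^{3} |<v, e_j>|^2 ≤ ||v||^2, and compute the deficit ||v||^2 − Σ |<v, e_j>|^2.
Σ |<v, e_j>|^2 = 96/7; ||v||^2 = 14; deficit = 2/7

Write each e_j = u_j / sqrt(<u_j, u_j>) where u_j is the displayed integer vector. Then <v, e_j> = <v, u_j> / sqrt(<u_j, u_j>), so |<v, e_j>|^2 = <v, u_j>^2 / <u_j, u_j>.
Coefficients: <v, e_1> = 0/sqrt(7), <v, e_2> = -56/sqrt(378), <v, e_3> = 128/sqrt(3024).
Square and sum: Σ |<v, e_j>|^2 = 96/7.
Compute ||v||^2 = v·v = 14.
Deficit = 14 − 96/7 = 2/7 ≥ 0, confirming Bessel's inequality. (The deficit equals ||v − Σ <v,e_j> e_j||^2, the squared distance from v to span{e_j}.)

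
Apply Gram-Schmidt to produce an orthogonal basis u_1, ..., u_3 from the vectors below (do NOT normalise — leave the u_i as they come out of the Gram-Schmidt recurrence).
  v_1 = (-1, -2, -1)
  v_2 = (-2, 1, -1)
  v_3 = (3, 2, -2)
Orthogonal basis:
  u_1 = (-1, -2, -1)
  u_2 = (-11/6, 4/3, -5/6)
  u_3 = (9/5, 3/5, -3)

Apply the Gram-Schmidt recurrence
  u_1 = v_1
  u_i = v_i − Σ_{j<i} ((v_i · u_j) / (u_j · u_j)) · u_j.

Step by step this gives:
  u_1 = (-1, -2, -1)
  u_2 = (-11/6, 4/3, -5/6)
  u_3 = (9/5, 3/5, -3)

Orthogonality check:
  u_2 · u_1 = 0 (should be 0)
  u_3 · u_1 = 0 (should be 0)
  u_3 · u_2 = 0 (should be 0)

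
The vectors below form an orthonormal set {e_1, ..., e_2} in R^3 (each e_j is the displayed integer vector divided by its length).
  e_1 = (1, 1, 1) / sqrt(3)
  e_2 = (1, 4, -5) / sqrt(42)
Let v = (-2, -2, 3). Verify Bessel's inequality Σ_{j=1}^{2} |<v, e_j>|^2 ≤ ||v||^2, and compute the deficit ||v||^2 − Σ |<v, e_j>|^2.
Σ |<v, e_j>|^2 = 213/14; ||v||^2 = 17; deficit = 25/14

Write each e_j = u_j / sqrt(<u_j, u_j>) where u_j is the displayed integer vector. Then <v, e_j> = <v, u_j> / sqrt(<u_j, u_j>), so |<v, e_j>|^2 = <v, u_j>^2 / <u_j, u_j>.
Coefficients: <v, e_1> = -1/sqrt(3), <v, e_2> = -25/sqrt(42).
Square and sum: Σ |<v, e_j>|^2 = 213/14.
Compute ||v||^2 = v·v = 17.
Deficit = 17 − 213/14 = 25/14 ≥ 0, confirming Bessel's inequality. (The deficit equals ||v − Σ <v,e_j> e_j||^2, the squared distance from v to span{e_j}.)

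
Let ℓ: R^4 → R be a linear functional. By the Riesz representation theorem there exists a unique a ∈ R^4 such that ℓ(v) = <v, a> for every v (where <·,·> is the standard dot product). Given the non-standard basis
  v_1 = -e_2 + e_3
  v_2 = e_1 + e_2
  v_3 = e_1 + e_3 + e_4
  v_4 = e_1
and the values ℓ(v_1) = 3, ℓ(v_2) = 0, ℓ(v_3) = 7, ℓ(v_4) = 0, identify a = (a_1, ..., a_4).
a = (0, 0, 3, 4)

Write a = (a_1, ..., a_4) in the standard basis. For each basis vector v_i, ℓ(v_i) = <v_i, a> is a linear equation in the a_j's. Collect the n equations into a matrix system V a = ℓ, where row i of V is v_i (expressed in the standard basis). Since V is invertible (lower-triangular with 1s on the diagonal, up to permutation), solve by back-substitution:
  V =
[[0, -1, 1, 0],
 [1, 1, 0, 0],
 [1, 0, 1, 1],
 [1, 0, 0, 0]]
  V a = (3, 0, 7, 0)
Solving gives a = (0, 0, 3, 4).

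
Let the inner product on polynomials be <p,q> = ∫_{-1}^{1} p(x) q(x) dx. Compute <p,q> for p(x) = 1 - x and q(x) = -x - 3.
<p,q> = -16/3

Expand the product: p(x)·q(x) = x^2 + 2*x - 3.
∫_{-1}^{1} of each monomial x^k gives [2/(k+1) if k even, 0 if k odd]. Integrating term-by-term (or equivalently evaluating the antiderivative F(x) = x^3/3 + x^2 - 3*x at the endpoints):
  F(1) − F(−1) = -5/3 − (11/3) = -16/3.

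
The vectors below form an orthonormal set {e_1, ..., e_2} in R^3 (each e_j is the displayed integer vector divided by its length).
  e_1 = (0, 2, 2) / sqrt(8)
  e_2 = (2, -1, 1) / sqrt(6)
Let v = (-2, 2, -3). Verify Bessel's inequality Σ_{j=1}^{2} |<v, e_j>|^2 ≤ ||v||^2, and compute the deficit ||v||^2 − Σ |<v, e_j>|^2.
Σ |<v, e_j>|^2 = 14; ||v||^2 = 17; deficit = 3

Write each e_j = u_j / sqrt(<u_j, u_j>) where u_j is the displayed integer vector. Then <v, e_j> = <v, u_j> / sqrt(<u_j, u_j>), so |<v, e_j>|^2 = <v, u_j>^2 / <u_j, u_j>.
Coefficients: <v, e_1> = -2/sqrt(8), <v, e_2> = -9/sqrt(6).
Square and sum: Σ |<v, e_j>|^2 = 14.
Compute ||v||^2 = v·v = 17.
Deficit = 17 − 14 = 3 ≥ 0, confirming Bessel's inequality. (The deficit equals ||v − Σ <v,e_j> e_j||^2, the squared distance from v to span{e_j}.)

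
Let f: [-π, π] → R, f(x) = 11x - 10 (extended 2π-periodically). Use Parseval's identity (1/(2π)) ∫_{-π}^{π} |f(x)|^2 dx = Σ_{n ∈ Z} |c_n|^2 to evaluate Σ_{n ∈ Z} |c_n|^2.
Σ |c_n|^2 = 121π^2/3 + 100

Expand and integrate term by term over [-π, π]:
  ∫ (11x)^2 dx = 121·(2π^3/3); ∫ 2·11·(-10)·x dx = 0 (odd integrand); ∫ (-10)^2 dx = 100·2π.
So (1/(2π)) ∫_{-π}^{π} (11x - 10)^2 dx = 121π^2/3 + 100 = 121π^2/3 + 100.
Parseval ⇒ Σ |c_n|^2 = 121π^2/3 + 100.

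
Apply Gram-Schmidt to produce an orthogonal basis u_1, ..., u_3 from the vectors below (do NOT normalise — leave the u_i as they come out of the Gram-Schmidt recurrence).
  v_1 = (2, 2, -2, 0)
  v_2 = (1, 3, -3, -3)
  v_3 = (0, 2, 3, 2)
Orthogonal basis:
  u_1 = (2, 2, -2, 0)
  u_2 = (-4/3, 2/3, -2/3, -3)
  u_3 = (-3/7, 19/7, 16/7, 2/7)

Apply the Gram-Schmidt recurrence
  u_1 = v_1
  u_i = v_i − Σ_{j<i} ((v_i · u_j) / (u_j · u_j)) · u_j.

Step by step this gives:
  u_1 = (2, 2, -2, 0)
  u_2 = (-4/3, 2/3, -2/3, -3)
  u_3 = (-3/7, 19/7, 16/7, 2/7)

Orthogonality check:
  u_2 · u_1 = 0 (should be 0)
  u_3 · u_1 = 0 (should be 0)
  u_3 · u_2 = 0 (should be 0)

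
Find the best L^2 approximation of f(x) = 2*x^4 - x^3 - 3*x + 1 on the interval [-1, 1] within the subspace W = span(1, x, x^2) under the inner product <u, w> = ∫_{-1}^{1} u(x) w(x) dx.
g(x) = 12*x^2/7 - 18*x/5 + 29/35

The best approximation g ∈ W is the orthogonal projection of f onto W. Writing g = a_0 + a_1 x + a_2 x^2, the coefficients solve the normal equations G · a = b where
  G_{ij} = <φ_i, φ_j> and b_i = <f, φ_i>, with φ_0 = 1, φ_1 = x, φ_2 = x^2.
G =
  [2, 0, 2/3]
  [0, 2/3, 0]
  [2/3, 0, 2/5],
b = (14/5, -12/5, 26/21).
Solving gives a_0 = 29/35, a_1 = -18/5, a_2 = 12/7, so
  g(x) = 12*x^2/7 - 18*x/5 + 29/35.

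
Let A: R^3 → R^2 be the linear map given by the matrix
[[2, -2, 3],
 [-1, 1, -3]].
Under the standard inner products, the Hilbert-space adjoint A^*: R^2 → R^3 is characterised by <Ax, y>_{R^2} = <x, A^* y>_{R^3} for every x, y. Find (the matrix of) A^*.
A^* = A^T =
[[2, -1],
 [-2, 1],
 [3, -3]]

For real matrices with standard dot products, the defining identity <Ax, y> = <x, A^* y> gives (Ax)^T y = x^T (A^*) y, i.e. x^T A^T y = x^T (A^*) y. Since this holds for all x, y, we must have A^* = A^T. Therefore
A^* =
[[2, -1],
 [-2, 1],
 [3, -3]].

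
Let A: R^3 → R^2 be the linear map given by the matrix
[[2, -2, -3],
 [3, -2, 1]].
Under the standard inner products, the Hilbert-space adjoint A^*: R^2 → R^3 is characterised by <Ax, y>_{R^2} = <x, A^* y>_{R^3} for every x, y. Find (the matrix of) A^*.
A^* = A^T =
[[2, 3],
 [-2, -2],
 [-3, 1]]

For real matrices with standard dot products, the defining identity <Ax, y> = <x, A^* y> gives (Ax)^T y = x^T (A^*) y, i.e. x^T A^T y = x^T (A^*) y. Since this holds for all x, y, we must have A^* = A^T. Therefore
A^* =
[[2, 3],
 [-2, -2],
 [-3, 1]].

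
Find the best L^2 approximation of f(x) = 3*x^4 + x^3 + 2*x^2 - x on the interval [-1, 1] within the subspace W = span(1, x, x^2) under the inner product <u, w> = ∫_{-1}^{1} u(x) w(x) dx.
g(x) = 32*x^2/7 - 2*x/5 - 9/35

The best approximation g ∈ W is the orthogonal projection of f onto W. Writing g = a_0 + a_1 x + a_2 x^2, the coefficients solve the normal equations G · a = b where
  G_{ij} = <φ_i, φ_j> and b_i = <f, φ_i>, with φ_0 = 1, φ_1 = x, φ_2 = x^2.
G =
  [2, 0, 2/3]
  [0, 2/3, 0]
  [2/3, 0, 2/5],
b = (38/15, -4/15, 58/35).
Solving gives a_0 = -9/35, a_1 = -2/5, a_2 = 32/7, so
  g(x) = 32*x^2/7 - 2*x/5 - 9/35.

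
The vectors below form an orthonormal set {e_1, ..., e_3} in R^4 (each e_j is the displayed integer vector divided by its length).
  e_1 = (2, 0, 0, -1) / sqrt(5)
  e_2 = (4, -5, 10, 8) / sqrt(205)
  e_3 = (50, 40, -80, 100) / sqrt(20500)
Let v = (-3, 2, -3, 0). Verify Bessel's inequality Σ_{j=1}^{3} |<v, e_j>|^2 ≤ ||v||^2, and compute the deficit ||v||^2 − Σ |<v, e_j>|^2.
Σ |<v, e_j>|^2 = 109/5; ||v||^2 = 22; deficit = 1/5

Write each e_j = u_j / sqrt(<u_j, u_j>) where u_j is the displayed integer vector. Then <v, e_j> = <v, u_j> / sqrt(<u_j, u_j>), so |<v, e_j>|^2 = <v, u_j>^2 / <u_j, u_j>.
Coefficients: <v, e_1> = -6/sqrt(5), <v, e_2> = -52/sqrt(205), <v, e_3> = 170/sqrt(20500).
Square and sum: Σ |<v, e_j>|^2 = 109/5.
Compute ||v||^2 = v·v = 22.
Deficit = 22 − 109/5 = 1/5 ≥ 0, confirming Bessel's inequality. (The deficit equals ||v − Σ <v,e_j> e_j||^2, the squared distance from v to span{e_j}.)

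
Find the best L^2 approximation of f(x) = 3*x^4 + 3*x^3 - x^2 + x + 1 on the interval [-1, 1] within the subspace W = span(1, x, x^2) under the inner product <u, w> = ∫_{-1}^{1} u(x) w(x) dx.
g(x) = 11*x^2/7 + 14*x/5 + 26/35

The best approximation g ∈ W is the orthogonal projection of f onto W. Writing g = a_0 + a_1 x + a_2 x^2, the coefficients solve the normal equations G · a = b where
  G_{ij} = <φ_i, φ_j> and b_i = <f, φ_i>, with φ_0 = 1, φ_1 = x, φ_2 = x^2.
G =
  [2, 0, 2/3]
  [0, 2/3, 0]
  [2/3, 0, 2/5],
b = (38/15, 28/15, 118/105).
Solving gives a_0 = 26/35, a_1 = 14/5, a_2 = 11/7, so
  g(x) = 11*x^2/7 + 14*x/5 + 26/35.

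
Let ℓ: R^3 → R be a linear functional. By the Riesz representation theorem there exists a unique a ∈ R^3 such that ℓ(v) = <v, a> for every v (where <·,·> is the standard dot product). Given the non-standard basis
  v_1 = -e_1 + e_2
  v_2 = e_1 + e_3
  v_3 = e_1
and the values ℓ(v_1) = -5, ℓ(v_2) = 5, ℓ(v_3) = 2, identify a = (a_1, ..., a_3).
a = (2, -3, 3)

Write a = (a_1, ..., a_3) in the standard basis. For each basis vector v_i, ℓ(v_i) = <v_i, a> is a linear equation in the a_j's. Collect the n equations into a matrix system V a = ℓ, where row i of V is v_i (expressed in the standard basis). Since V is invertible (lower-triangular with 1s on the diagonal, up to permutation), solve by back-substitution:
  V =
[[-1, 1, 0],
 [1, 0, 1],
 [1, 0, 0]]
  V a = (-5, 5, 2)
Solving gives a = (2, -3, 3).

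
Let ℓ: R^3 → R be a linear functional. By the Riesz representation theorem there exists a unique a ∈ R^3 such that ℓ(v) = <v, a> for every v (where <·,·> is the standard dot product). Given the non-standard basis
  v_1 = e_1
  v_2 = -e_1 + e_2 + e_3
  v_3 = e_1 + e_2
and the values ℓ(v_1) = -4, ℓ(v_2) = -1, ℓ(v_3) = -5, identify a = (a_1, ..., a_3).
a = (-4, -1, -4)

Write a = (a_1, ..., a_3) in the standard basis. For each basis vector v_i, ℓ(v_i) = <v_i, a> is a linear equation in the a_j's. Collect the n equations into a matrix system V a = ℓ, where row i of V is v_i (expressed in the standard basis). Since V is invertible (lower-triangular with 1s on the diagonal, up to permutation), solve by back-substitution:
  V =
[[1, 0, 0],
 [-1, 1, 1],
 [1, 1, 0]]
  V a = (-4, -1, -5)
Solving gives a = (-4, -1, -4).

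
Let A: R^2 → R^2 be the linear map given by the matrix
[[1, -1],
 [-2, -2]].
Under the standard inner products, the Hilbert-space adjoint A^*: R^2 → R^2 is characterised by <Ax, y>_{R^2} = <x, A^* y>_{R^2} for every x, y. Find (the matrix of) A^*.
A^* = A^T =
[[1, -2],
 [-1, -2]]

For real matrices with standard dot products, the defining identity <Ax, y> = <x, A^* y> gives (Ax)^T y = x^T (A^*) y, i.e. x^T A^T y = x^T (A^*) y. Since this holds for all x, y, we must have A^* = A^T. Therefore
A^* =
[[1, -2],
 [-1, -2]].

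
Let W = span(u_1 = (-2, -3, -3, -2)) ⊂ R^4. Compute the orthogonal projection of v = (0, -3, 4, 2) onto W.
proj_W(v) = (7/13, 21/26, 21/26, 7/13)

Set up U = [u_1 | ... | u_1] ∈ R^(4×1). The projector onto W = col(U) is P = U (U^T U)^(-1) U^T.
Compute U^T U =
  [26],
and U^T v = (-7).
Solve U^T U · c = U^T v for the coefficients: c = (-7/26). The projection is proj_W(v) = U c.
Check: (v - proj_W(v)) · u_1 = 0  (should be 0).
Result: proj_W(v) = (7/13, 21/26, 21/26, 7/13).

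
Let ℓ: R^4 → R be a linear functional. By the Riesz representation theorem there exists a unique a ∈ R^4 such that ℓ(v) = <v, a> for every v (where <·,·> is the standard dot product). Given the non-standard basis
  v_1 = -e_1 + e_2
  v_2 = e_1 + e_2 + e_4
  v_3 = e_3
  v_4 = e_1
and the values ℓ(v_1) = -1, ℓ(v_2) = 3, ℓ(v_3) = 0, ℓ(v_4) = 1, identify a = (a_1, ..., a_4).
a = (1, 0, 0, 2)

Write a = (a_1, ..., a_4) in the standard basis. For each basis vector v_i, ℓ(v_i) = <v_i, a> is a linear equation in the a_j's. Collect the n equations into a matrix system V a = ℓ, where row i of V is v_i (expressed in the standard basis). Since V is invertible (lower-triangular with 1s on the diagonal, up to permutation), solve by back-substitution:
  V =
[[-1, 1, 0, 0],
 [1, 1, 0, 1],
 [0, 0, 1, 0],
 [1, 0, 0, 0]]
  V a = (-1, 3, 0, 1)
Solving gives a = (1, 0, 0, 2).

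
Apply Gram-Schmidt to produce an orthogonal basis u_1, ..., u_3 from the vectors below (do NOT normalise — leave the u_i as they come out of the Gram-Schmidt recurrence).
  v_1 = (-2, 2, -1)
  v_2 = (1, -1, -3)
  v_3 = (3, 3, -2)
Orthogonal basis:
  u_1 = (-2, 2, -1)
  u_2 = (7/9, -7/9, -28/9)
  u_3 = (3, 3, 0)

Apply the Gram-Schmidt recurrence
  u_1 = v_1
  u_i = v_i − Σ_{j<i} ((v_i · u_j) / (u_j · u_j)) · u_j.

Step by step this gives:
  u_1 = (-2, 2, -1)
  u_2 = (7/9, -7/9, -28/9)
  u_3 = (3, 3, 0)

Orthogonality check:
  u_2 · u_1 = 0 (should be 0)
  u_3 · u_1 = 0 (should be 0)
  u_3 · u_2 = 0 (should be 0)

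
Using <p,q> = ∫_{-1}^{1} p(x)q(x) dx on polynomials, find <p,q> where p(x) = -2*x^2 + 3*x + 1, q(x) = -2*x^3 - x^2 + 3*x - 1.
<p,q> = 46/15

Expand the product: p(x)·q(x) = 4*x^5 - 4*x^4 - 11*x^3 + 10*x^2 - 1.
∫_{-1}^{1} of each monomial x^k gives [2/(k+1) if k even, 0 if k odd]. Integrating term-by-term (or equivalently evaluating the antiderivative F(x) = 2*x^6/3 - 4*x^5/5 - 11*x^4/4 + 10*x^3/3 - x at the endpoints):
  F(1) − F(−1) = -11/20 − (-217/60) = 46/15.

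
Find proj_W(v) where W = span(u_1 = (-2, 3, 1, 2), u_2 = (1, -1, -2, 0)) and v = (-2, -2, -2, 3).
proj_W(v) = (6/59, 34/59, -132/59, 80/59)

Set up U = [u_1 | ... | u_2] ∈ R^(4×2). The projector onto W = col(U) is P = U (U^T U)^(-1) U^T.
Compute U^T U =
  [18, -7]
  [-7, 6],
and U^T v = (2, 4).
Solve U^T U · c = U^T v for the coefficients: c = (40/59, 86/59). The projection is proj_W(v) = U c.
Check: (v - proj_W(v)) · u_1 = 0  (should be 0).
Check: (v - proj_W(v)) · u_2 = 0  (should be 0).
Result: proj_W(v) = (6/59, 34/59, -132/59, 80/59).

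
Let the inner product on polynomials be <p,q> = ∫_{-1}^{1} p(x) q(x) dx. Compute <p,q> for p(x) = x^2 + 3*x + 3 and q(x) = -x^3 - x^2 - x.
<p,q> = -28/5

Expand the product: p(x)·q(x) = -x^5 - 4*x^4 - 7*x^3 - 6*x^2 - 3*x.
∫_{-1}^{1} of each monomial x^k gives [2/(k+1) if k even, 0 if k odd]. Integrating term-by-term (or equivalently evaluating the antiderivative F(x) = -x^6/6 - 4*x^5/5 - 7*x^4/4 - 2*x^3 - 3*x^2/2 at the endpoints):
  F(1) − F(−1) = -373/60 − (-37/60) = -28/5.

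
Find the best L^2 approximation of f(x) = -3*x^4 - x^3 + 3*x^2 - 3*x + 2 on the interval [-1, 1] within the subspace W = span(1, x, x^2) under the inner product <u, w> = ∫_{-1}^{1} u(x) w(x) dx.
g(x) = 3*x^2/7 - 18*x/5 + 79/35

The best approximation g ∈ W is the orthogonal projection of f onto W. Writing g = a_0 + a_1 x + a_2 x^2, the coefficients solve the normal equations G · a = b where
  G_{ij} = <φ_i, φ_j> and b_i = <f, φ_i>, with φ_0 = 1, φ_1 = x, φ_2 = x^2.
G =
  [2, 0, 2/3]
  [0, 2/3, 0]
  [2/3, 0, 2/5],
b = (24/5, -12/5, 176/105).
Solving gives a_0 = 79/35, a_1 = -18/5, a_2 = 3/7, so
  g(x) = 3*x^2/7 - 18*x/5 + 79/35.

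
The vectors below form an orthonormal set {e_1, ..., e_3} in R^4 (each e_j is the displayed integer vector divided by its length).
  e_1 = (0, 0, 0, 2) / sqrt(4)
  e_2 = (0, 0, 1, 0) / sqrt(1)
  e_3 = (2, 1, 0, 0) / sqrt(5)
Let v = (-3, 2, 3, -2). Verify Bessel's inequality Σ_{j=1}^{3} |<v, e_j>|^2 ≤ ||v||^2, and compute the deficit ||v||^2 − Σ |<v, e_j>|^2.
Σ |<v, e_j>|^2 = 81/5; ||v||^2 = 26; deficit = 49/5

Write each e_j = u_j / sqrt(<u_j, u_j>) where u_j is the displayed integer vector. Then <v, e_j> = <v, u_j> / sqrt(<u_j, u_j>), so |<v, e_j>|^2 = <v, u_j>^2 / <u_j, u_j>.
Coefficients: <v, e_1> = -4/sqrt(4), <v, e_2> = 3/sqrt(1), <v, e_3> = -4/sqrt(5).
Square and sum: Σ |<v, e_j>|^2 = 81/5.
Compute ||v||^2 = v·v = 26.
Deficit = 26 − 81/5 = 49/5 ≥ 0, confirming Bessel's inequality. (The deficit equals ||v − Σ <v,e_j> e_j||^2, the squared distance from v to span{e_j}.)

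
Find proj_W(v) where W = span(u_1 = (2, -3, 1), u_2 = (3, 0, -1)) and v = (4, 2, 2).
proj_W(v) = (68/23, 6/23, -26/23)

Set up U = [u_1 | ... | u_2] ∈ R^(3×2). The projector onto W = col(U) is P = U (U^T U)^(-1) U^T.
Compute U^T U =
  [14, 5]
  [5, 10],
and U^T v = (4, 10).
Solve U^T U · c = U^T v for the coefficients: c = (-2/23, 24/23). The projection is proj_W(v) = U c.
Check: (v - proj_W(v)) · u_1 = 0  (should be 0).
Check: (v - proj_W(v)) · u_2 = 0  (should be 0).
Result: proj_W(v) = (68/23, 6/23, -26/23).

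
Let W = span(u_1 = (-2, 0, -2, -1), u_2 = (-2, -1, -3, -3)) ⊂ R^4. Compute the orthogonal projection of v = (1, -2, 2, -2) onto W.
proj_W(v) = (40/19, -26/19, 14/19, -32/19)

Set up U = [u_1 | ... | u_2] ∈ R^(4×2). The projector onto W = col(U) is P = U (U^T U)^(-1) U^T.
Compute U^T U =
  [9, 13]
  [13, 23],
and U^T v = (-4, 0).
Solve U^T U · c = U^T v for the coefficients: c = (-46/19, 26/19). The projection is proj_W(v) = U c.
Check: (v - proj_W(v)) · u_1 = 0  (should be 0).
Check: (v - proj_W(v)) · u_2 = 0  (should be 0).
Result: proj_W(v) = (40/19, -26/19, 14/19, -32/19).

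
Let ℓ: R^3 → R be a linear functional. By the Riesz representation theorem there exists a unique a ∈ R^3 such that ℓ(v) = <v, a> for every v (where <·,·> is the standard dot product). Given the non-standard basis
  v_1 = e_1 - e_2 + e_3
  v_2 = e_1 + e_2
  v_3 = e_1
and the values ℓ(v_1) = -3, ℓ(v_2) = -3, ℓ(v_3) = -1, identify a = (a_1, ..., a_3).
a = (-1, -2, -4)

Write a = (a_1, ..., a_3) in the standard basis. For each basis vector v_i, ℓ(v_i) = <v_i, a> is a linear equation in the a_j's. Collect the n equations into a matrix system V a = ℓ, where row i of V is v_i (expressed in the standard basis). Since V is invertible (lower-triangular with 1s on the diagonal, up to permutation), solve by back-substitution:
  V =
[[1, -1, 1],
 [1, 1, 0],
 [1, 0, 0]]
  V a = (-3, -3, -1)
Solving gives a = (-1, -2, -4).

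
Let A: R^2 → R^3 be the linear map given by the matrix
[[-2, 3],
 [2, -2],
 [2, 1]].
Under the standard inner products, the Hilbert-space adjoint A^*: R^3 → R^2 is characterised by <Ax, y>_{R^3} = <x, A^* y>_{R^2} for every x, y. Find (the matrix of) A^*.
A^* = A^T =
[[-2, 2, 2],
 [3, -2, 1]]

For real matrices with standard dot products, the defining identity <Ax, y> = <x, A^* y> gives (Ax)^T y = x^T (A^*) y, i.e. x^T A^T y = x^T (A^*) y. Since this holds for all x, y, we must have A^* = A^T. Therefore
A^* =
[[-2, 2, 2],
 [3, -2, 1]].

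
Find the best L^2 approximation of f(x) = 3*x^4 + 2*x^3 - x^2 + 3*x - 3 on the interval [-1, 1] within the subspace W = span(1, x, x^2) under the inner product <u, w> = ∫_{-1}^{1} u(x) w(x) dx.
g(x) = 11*x^2/7 + 21*x/5 - 114/35

The best approximation g ∈ W is the orthogonal projection of f onto W. Writing g = a_0 + a_1 x + a_2 x^2, the coefficients solve the normal equations G · a = b where
  G_{ij} = <φ_i, φ_j> and b_i = <f, φ_i>, with φ_0 = 1, φ_1 = x, φ_2 = x^2.
G =
  [2, 0, 2/3]
  [0, 2/3, 0]
  [2/3, 0, 2/5],
b = (-82/15, 14/5, -54/35).
Solving gives a_0 = -114/35, a_1 = 21/5, a_2 = 11/7, so
  g(x) = 11*x^2/7 + 21*x/5 - 114/35.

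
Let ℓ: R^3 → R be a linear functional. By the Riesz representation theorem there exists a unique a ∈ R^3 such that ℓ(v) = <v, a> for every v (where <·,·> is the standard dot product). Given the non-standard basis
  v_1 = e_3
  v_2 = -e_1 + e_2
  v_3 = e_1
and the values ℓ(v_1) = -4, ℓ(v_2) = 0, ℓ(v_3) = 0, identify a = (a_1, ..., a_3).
a = (0, 0, -4)

Write a = (a_1, ..., a_3) in the standard basis. For each basis vector v_i, ℓ(v_i) = <v_i, a> is a linear equation in the a_j's. Collect the n equations into a matrix system V a = ℓ, where row i of V is v_i (expressed in the standard basis). Since V is invertible (lower-triangular with 1s on the diagonal, up to permutation), solve by back-substitution:
  V =
[[0, 0, 1],
 [-1, 1, 0],
 [1, 0, 0]]
  V a = (-4, 0, 0)
Solving gives a = (0, 0, -4).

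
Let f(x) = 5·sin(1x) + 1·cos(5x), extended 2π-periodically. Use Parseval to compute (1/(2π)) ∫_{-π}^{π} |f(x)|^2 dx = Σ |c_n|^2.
Σ |c_n|^2 = 13

Expand |f|^2 and use orthogonality of {sin(nx), cos(mx)} on [-π, π]:
  ∫_{-π}^{π} sin(nx)^2 dx = π, ∫ cos(mx)^2 dx = π, and cross terms integrate to 0.
So ∫_{-π}^{π} f(x)^2 dx = 5^2 · π + 1^2 · π = (25 + 1)π.
Divide by 2π: (25 + 1)/2 = 13.
By Parseval, this equals Σ |c_n|^2.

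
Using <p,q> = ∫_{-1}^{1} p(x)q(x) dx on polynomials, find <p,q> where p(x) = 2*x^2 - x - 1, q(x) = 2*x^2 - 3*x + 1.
<p,q> = 8/5

Expand the product: p(x)·q(x) = 4*x^4 - 8*x^3 + 3*x^2 + 2*x - 1.
∫_{-1}^{1} of each monomial x^k gives [2/(k+1) if k even, 0 if k odd]. Integrating term-by-term (or equivalently evaluating the antiderivative F(x) = 4*x^5/5 - 2*x^4 + x^3 + x^2 - x at the endpoints):
  F(1) − F(−1) = -1/5 − (-9/5) = 8/5.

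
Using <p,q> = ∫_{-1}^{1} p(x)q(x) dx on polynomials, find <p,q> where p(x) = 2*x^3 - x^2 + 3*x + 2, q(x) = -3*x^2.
<p,q> = -14/5

Expand the product: p(x)·q(x) = -6*x^5 + 3*x^4 - 9*x^3 - 6*x^2.
∫_{-1}^{1} of each monomial x^k gives [2/(k+1) if k even, 0 if k odd]. Integrating term-by-term (or equivalently evaluating the antiderivative F(x) = -x^6 + 3*x^5/5 - 9*x^4/4 - 2*x^3 at the endpoints):
  F(1) − F(−1) = -93/20 − (-37/20) = -14/5.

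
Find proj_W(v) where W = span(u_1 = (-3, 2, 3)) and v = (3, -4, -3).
proj_W(v) = (39/11, -26/11, -39/11)

Set up U = [u_1 | ... | u_1] ∈ R^(3×1). The projector onto W = col(U) is P = U (U^T U)^(-1) U^T.
Compute U^T U =
  [22],
and U^T v = (-26).
Solve U^T U · c = U^T v for the coefficients: c = (-13/11). The projection is proj_W(v) = U c.
Check: (v - proj_W(v)) · u_1 = 0  (should be 0).
Result: proj_W(v) = (39/11, -26/11, -39/11).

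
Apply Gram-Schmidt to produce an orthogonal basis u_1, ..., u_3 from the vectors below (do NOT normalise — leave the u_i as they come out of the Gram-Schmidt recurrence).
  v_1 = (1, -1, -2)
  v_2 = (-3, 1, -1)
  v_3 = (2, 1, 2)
Orthogonal basis:
  u_1 = (1, -1, -2)
  u_2 = (-8/3, 2/3, -5/3)
  u_3 = (27/62, 63/62, -9/31)

Apply the Gram-Schmidt recurrence
  u_1 = v_1
  u_i = v_i − Σ_{j<i} ((v_i · u_j) / (u_j · u_j)) · u_j.

Step by step this gives:
  u_1 = (1, -1, -2)
  u_2 = (-8/3, 2/3, -5/3)
  u_3 = (27/62, 63/62, -9/31)

Orthogonality check:
  u_2 · u_1 = 0 (should be 0)
  u_3 · u_1 = 0 (should be 0)
  u_3 · u_2 = 0 (should be 0)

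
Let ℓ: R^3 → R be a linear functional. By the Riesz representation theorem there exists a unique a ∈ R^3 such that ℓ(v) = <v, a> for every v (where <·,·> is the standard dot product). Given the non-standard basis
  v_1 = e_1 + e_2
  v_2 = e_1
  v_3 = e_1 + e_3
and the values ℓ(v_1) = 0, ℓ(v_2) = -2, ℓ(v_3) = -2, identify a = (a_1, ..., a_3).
a = (-2, 2, 0)

Write a = (a_1, ..., a_3) in the standard basis. For each basis vector v_i, ℓ(v_i) = <v_i, a> is a linear equation in the a_j's. Collect the n equations into a matrix system V a = ℓ, where row i of V is v_i (expressed in the standard basis). Since V is invertible (lower-triangular with 1s on the diagonal, up to permutation), solve by back-substitution:
  V =
[[1, 1, 0],
 [1, 0, 0],
 [1, 0, 1]]
  V a = (0, -2, -2)
Solving gives a = (-2, 2, 0).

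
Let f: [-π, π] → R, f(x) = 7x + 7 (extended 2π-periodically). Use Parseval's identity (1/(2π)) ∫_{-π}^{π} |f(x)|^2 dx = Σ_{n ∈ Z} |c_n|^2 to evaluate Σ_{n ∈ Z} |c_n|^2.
Σ |c_n|^2 = 49π^2/3 + 49

Expand and integrate term by term over [-π, π]:
  ∫ (7x)^2 dx = 49·(2π^3/3); ∫ 2·7·(7)·x dx = 0 (odd integrand); ∫ 7^2 dx = 49·2π.
So (1/(2π)) ∫_{-π}^{π} (7x + 7)^2 dx = 49π^2/3 + 49 = 49π^2/3 + 49.
Parseval ⇒ Σ |c_n|^2 = 49π^2/3 + 49.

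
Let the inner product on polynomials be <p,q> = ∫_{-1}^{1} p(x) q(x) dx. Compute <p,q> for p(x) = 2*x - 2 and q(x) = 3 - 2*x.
<p,q> = -44/3

Expand the product: p(x)·q(x) = -4*x^2 + 10*x - 6.
∫_{-1}^{1} of each monomial x^k gives [2/(k+1) if k even, 0 if k odd]. Integrating term-by-term (or equivalently evaluating the antiderivative F(x) = -4*x^3/3 + 5*x^2 - 6*x at the endpoints):
  F(1) − F(−1) = -7/3 − (37/3) = -44/3.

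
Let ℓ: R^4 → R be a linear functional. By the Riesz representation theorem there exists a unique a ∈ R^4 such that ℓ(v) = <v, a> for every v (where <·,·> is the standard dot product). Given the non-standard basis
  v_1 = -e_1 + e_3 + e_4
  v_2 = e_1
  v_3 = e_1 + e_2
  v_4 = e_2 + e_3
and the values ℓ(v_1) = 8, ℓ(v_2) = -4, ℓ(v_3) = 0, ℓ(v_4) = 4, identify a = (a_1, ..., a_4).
a = (-4, 4, 0, 4)

Write a = (a_1, ..., a_4) in the standard basis. For each basis vector v_i, ℓ(v_i) = <v_i, a> is a linear equation in the a_j's. Collect the n equations into a matrix system V a = ℓ, where row i of V is v_i (expressed in the standard basis). Since V is invertible (lower-triangular with 1s on the diagonal, up to permutation), solve by back-substitution:
  V =
[[-1, 0, 1, 1],
 [1, 0, 0, 0],
 [1, 1, 0, 0],
 [0, 1, 1, 0]]
  V a = (8, -4, 0, 4)
Solving gives a = (-4, 4, 0, 4).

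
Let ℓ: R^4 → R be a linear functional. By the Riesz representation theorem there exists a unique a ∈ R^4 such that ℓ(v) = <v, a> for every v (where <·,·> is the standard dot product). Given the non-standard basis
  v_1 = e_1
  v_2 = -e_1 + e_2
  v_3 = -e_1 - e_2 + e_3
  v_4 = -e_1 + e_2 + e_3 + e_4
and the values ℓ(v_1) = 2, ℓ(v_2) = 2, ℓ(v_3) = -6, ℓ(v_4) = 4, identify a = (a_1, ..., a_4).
a = (2, 4, 0, 2)

Write a = (a_1, ..., a_4) in the standard basis. For each basis vector v_i, ℓ(v_i) = <v_i, a> is a linear equation in the a_j's. Collect the n equations into a matrix system V a = ℓ, where row i of V is v_i (expressed in the standard basis). Since V is invertible (lower-triangular with 1s on the diagonal, up to permutation), solve by back-substitution:
  V =
[[1, 0, 0, 0],
 [-1, 1, 0, 0],
 [-1, -1, 1, 0],
 [-1, 1, 1, 1]]
  V a = (2, 2, -6, 4)
Solving gives a = (2, 4, 0, 2).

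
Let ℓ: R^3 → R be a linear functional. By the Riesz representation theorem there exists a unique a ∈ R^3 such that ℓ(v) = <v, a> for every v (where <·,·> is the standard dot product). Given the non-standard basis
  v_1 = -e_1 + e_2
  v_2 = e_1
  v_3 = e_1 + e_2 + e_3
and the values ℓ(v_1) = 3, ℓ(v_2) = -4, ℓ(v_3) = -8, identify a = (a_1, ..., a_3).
a = (-4, -1, -3)

Write a = (a_1, ..., a_3) in the standard basis. For each basis vector v_i, ℓ(v_i) = <v_i, a> is a linear equation in the a_j's. Collect the n equations into a matrix system V a = ℓ, where row i of V is v_i (expressed in the standard basis). Since V is invertible (lower-triangular with 1s on the diagonal, up to permutation), solve by back-substitution:
  V =
[[-1, 1, 0],
 [1, 0, 0],
 [1, 1, 1]]
  V a = (3, -4, -8)
Solving gives a = (-4, -1, -3).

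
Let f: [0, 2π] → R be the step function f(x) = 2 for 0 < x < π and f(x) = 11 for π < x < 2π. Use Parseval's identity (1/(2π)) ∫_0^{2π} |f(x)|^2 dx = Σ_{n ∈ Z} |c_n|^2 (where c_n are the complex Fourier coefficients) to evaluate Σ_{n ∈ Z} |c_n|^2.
Σ |c_n|^2 = 125/2

Parseval equates the L^2 energy of f (normalised by 1/(2π)) with the ℓ^2 sum of its Fourier coefficients: (1/(2π)) ∫_0^{2π} |f|^2 = Σ |c_n|^2.
Compute the left side: (1/(2π)) [∫_0^π 2^2 dx + ∫_π^{2π} 11^2 dx] = (1/(2π)) · (4π + 121π) = (4 + 121)/2 = 125/2.
So Σ_{n ∈ Z} |c_n|^2 = 125/2.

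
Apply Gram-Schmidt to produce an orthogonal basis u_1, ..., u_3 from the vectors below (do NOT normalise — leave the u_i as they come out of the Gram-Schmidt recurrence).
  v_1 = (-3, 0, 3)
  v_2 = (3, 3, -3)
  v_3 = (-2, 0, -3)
Orthogonal basis:
  u_1 = (-3, 0, 3)
  u_2 = (0, 3, 0)
  u_3 = (-5/2, 0, -5/2)

Apply the Gram-Schmidt recurrence
  u_1 = v_1
  u_i = v_i − Σ_{j<i} ((v_i · u_j) / (u_j · u_j)) · u_j.

Step by step this gives:
  u_1 = (-3, 0, 3)
  u_2 = (0, 3, 0)
  u_3 = (-5/2, 0, -5/2)

Orthogonality check:
  u_2 · u_1 = 0 (should be 0)
  u_3 · u_1 = 0 (should be 0)
  u_3 · u_2 = 0 (should be 0)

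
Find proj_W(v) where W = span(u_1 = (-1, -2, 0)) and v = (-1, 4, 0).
proj_W(v) = (7/5, 14/5, 0)

Set up U = [u_1 | ... | u_1] ∈ R^(3×1). The projector onto W = col(U) is P = U (U^T U)^(-1) U^T.
Compute U^T U =
  [5],
and U^T v = (-7).
Solve U^T U · c = U^T v for the coefficients: c = (-7/5). The projection is proj_W(v) = U c.
Check: (v - proj_W(v)) · u_1 = 0  (should be 0).
Result: proj_W(v) = (7/5, 14/5, 0).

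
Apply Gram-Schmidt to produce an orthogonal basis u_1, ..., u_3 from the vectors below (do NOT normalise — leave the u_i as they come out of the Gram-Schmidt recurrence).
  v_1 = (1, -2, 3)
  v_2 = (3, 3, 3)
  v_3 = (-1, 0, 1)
Orthogonal basis:
  u_1 = (1, -2, 3)
  u_2 = (18/7, 27/7, 12/7)
  u_3 = (-20/19, 8/19, 12/19)

Apply the Gram-Schmidt recurrence
  u_1 = v_1
  u_i = v_i − Σ_{j<i} ((v_i · u_j) / (u_j · u_j)) · u_j.

Step by step this gives:
  u_1 = (1, -2, 3)
  u_2 = (18/7, 27/7, 12/7)
  u_3 = (-20/19, 8/19, 12/19)

Orthogonality check:
  u_2 · u_1 = 0 (should be 0)
  u_3 · u_1 = 0 (should be 0)
  u_3 · u_2 = 0 (should be 0)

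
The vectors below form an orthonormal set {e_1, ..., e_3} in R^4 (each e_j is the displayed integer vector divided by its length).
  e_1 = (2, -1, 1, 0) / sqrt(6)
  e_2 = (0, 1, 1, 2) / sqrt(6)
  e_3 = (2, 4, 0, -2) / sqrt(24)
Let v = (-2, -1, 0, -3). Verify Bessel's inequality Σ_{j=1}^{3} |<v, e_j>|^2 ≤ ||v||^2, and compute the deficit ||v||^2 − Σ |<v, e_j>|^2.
Σ |<v, e_j>|^2 = 59/6; ||v||^2 = 14; deficit = 25/6

Write each e_j = u_j / sqrt(<u_j, u_j>) where u_j is the displayed integer vector. Then <v, e_j> = <v, u_j> / sqrt(<u_j, u_j>), so |<v, e_j>|^2 = <v, u_j>^2 / <u_j, u_j>.
Coefficients: <v, e_1> = -3/sqrt(6), <v, e_2> = -7/sqrt(6), <v, e_3> = -2/sqrt(24).
Square and sum: Σ |<v, e_j>|^2 = 59/6.
Compute ||v||^2 = v·v = 14.
Deficit = 14 − 59/6 = 25/6 ≥ 0, confirming Bessel's inequality. (The deficit equals ||v − Σ <v,e_j> e_j||^2, the squared distance from v to span{e_j}.)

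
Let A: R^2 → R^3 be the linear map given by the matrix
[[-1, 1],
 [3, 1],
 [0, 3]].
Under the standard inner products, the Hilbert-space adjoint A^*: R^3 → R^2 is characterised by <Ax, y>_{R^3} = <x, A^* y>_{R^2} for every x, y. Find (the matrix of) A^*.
A^* = A^T =
[[-1, 3, 0],
 [1, 1, 3]]

For real matrices with standard dot products, the defining identity <Ax, y> = <x, A^* y> gives (Ax)^T y = x^T (A^*) y, i.e. x^T A^T y = x^T (A^*) y. Since this holds for all x, y, we must have A^* = A^T. Therefore
A^* =
[[-1, 3, 0],
 [1, 1, 3]].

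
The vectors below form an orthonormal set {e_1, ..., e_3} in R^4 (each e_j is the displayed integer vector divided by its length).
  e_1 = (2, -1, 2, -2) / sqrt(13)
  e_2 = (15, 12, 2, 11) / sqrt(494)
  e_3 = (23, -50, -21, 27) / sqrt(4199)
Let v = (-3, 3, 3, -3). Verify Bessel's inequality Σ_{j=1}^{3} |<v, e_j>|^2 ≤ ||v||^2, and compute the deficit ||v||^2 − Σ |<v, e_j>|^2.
Σ |<v, e_j>|^2 = 7668/221; ||v||^2 = 36; deficit = 288/221

Write each e_j = u_j / sqrt(<u_j, u_j>) where u_j is the displayed integer vector. Then <v, e_j> = <v, u_j> / sqrt(<u_j, u_j>), so |<v, e_j>|^2 = <v, u_j>^2 / <u_j, u_j>.
Coefficients: <v, e_1> = 3/sqrt(13), <v, e_2> = -36/sqrt(494), <v, e_3> = -363/sqrt(4199).
Square and sum: Σ |<v, e_j>|^2 = 7668/221.
Compute ||v||^2 = v·v = 36.
Deficit = 36 − 7668/221 = 288/221 ≥ 0, confirming Bessel's inequality. (The deficit equals ||v − Σ <v,e_j> e_j||^2, the squared distance from v to span{e_j}.)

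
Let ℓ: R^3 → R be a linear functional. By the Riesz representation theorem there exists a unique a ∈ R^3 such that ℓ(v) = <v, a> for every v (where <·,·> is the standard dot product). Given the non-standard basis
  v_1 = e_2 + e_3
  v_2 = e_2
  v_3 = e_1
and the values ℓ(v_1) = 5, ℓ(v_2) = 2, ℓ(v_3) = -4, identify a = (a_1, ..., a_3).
a = (-4, 2, 3)

Write a = (a_1, ..., a_3) in the standard basis. For each basis vector v_i, ℓ(v_i) = <v_i, a> is a linear equation in the a_j's. Collect the n equations into a matrix system V a = ℓ, where row i of V is v_i (expressed in the standard basis). Since V is invertible (lower-triangular with 1s on the diagonal, up to permutation), solve by back-substitution:
  V =
[[0, 1, 1],
 [0, 1, 0],
 [1, 0, 0]]
  V a = (5, 2, -4)
Solving gives a = (-4, 2, 3).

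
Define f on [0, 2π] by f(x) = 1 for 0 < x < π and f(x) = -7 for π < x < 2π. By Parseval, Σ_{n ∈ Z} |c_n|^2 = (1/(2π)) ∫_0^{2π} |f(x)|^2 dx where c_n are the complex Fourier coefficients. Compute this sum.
Σ |c_n|^2 = 25

Parseval equates the L^2 energy of f (normalised by 1/(2π)) with the ℓ^2 sum of its Fourier coefficients: (1/(2π)) ∫_0^{2π} |f|^2 = Σ |c_n|^2.
Compute the left side: (1/(2π)) [∫_0^π 1^2 dx + ∫_π^{2π} (-7)^2 dx] = (1/(2π)) · (1π + 49π) = (1 + 49)/2 = 25.
So Σ_{n ∈ Z} |c_n|^2 = 25.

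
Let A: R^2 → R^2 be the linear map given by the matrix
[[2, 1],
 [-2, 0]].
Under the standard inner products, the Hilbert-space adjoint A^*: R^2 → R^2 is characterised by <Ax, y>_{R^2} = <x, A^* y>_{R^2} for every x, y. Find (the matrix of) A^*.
A^* = A^T =
[[2, -2],
 [1, 0]]

For real matrices with standard dot products, the defining identity <Ax, y> = <x, A^* y> gives (Ax)^T y = x^T (A^*) y, i.e. x^T A^T y = x^T (A^*) y. Since this holds for all x, y, we must have A^* = A^T. Therefore
A^* =
[[2, -2],
 [1, 0]].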